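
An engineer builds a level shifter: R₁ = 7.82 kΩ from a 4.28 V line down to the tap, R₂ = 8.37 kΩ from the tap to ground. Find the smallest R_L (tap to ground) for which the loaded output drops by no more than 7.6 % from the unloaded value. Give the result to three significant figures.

Output resistance R_th = R₁‖R₂ = (7.82 × 8.37)/16.19 = 4.043 kΩ.
The fractional drop is R_th/(R_th + R_L); requiring this ≤ 0.0760 gives R_L ≥ R_th(1/0.0760 − 1) = 4.043 × 12.16 = 49.2 kΩ.

R_L(min) ≈ 49.2 kΩ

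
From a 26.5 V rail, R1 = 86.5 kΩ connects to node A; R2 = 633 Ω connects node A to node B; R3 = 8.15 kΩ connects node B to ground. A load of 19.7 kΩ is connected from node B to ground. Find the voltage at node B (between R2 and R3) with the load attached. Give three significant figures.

At node B, R3 is in parallel with the load: R3‖R_L = 5765 Ω.
Below node A the resistance is R2 + (R3‖R_L) = 6398 Ω, so V_A = 26.5 × 6398/92900 = 1.825 V.
Then V_B = V_A × (R3‖R_L)/(R2 + R3‖R_L) = 1.825 × 5765/6398 = 1.64 V.

V ≈ 1.64 V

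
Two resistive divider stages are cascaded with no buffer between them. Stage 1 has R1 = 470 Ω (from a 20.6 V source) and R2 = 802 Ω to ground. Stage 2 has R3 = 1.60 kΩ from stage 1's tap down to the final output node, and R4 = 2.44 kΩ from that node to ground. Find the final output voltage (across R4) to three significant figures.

V_out ≈ 7.31 V

Stage 2 presents R3+R4 = 4040 Ω as a load on stage 1's tap.
Stage 1's lower leg becomes R2‖(R3+R4) = 669.2 Ω, so V_mid = 20.6 × 669.2/1139 = 12.10 V.
Stage 2 is itself unloaded: V_out = V_mid × R4/(R3+R4) = 12.10 × 2440/4040 = 7.31 V.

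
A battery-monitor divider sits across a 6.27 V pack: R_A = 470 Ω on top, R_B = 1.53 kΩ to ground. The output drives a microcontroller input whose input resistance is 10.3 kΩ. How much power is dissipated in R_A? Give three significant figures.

P ≈ 5.69 mW

Total resistance from the source is R_A + (R_B‖R_L) = 1802 Ω, so I = 6.27/1802 Ω = 3.479 mA.
P = I²·R_A = (3.479 mA)² × 470 Ω = 5.69 mW.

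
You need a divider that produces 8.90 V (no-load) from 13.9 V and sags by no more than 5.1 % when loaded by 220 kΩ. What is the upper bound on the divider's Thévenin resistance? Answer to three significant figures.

Loading drop = R_th/(R_th + R_L) ≤ 0.0510, so R_th ≤ R_L · ε/(1−ε) = 220 kΩ × 0.0510/0.9490 = 11.8 kΩ.
(Any R1, R2 with R2/(R1+R2) = 0.640 and R1‖R2 ≤ 11.8 kΩ will meet the spec.)

R_th ≤ 11.8 kΩ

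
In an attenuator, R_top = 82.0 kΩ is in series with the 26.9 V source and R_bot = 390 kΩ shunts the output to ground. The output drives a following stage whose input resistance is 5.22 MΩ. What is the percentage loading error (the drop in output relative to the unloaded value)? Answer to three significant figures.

The divider's output (Thévenin) resistance is R_top‖R_bot = 67.75 kΩ.
Fractional drop under load = R_th/(R_th + R_L) = 67.75 / (67.75 + 5220) = 0.01281.
So the output falls by 1.28 %.

1.28 %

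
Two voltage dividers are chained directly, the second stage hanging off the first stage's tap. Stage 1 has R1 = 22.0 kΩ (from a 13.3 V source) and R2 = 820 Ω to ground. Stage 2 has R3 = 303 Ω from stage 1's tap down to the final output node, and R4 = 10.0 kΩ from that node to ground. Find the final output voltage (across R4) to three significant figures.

Stage 2 presents R3+R4 = 10300 Ω as a load on stage 1's tap.
Stage 1's lower leg becomes R2‖(R3+R4) = 759.5 Ω, so V_mid = 13.3 × 759.5/22760 = 0.4439 V.
Stage 2 is itself unloaded: V_out = V_mid × R4/(R3+R4) = 0.4439 × 10000/10300 = 0.431 V.

V_out ≈ 0.431 V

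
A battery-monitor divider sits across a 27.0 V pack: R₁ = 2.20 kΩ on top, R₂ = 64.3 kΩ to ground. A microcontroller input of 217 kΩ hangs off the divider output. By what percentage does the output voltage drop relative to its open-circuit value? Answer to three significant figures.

0.971 %

The divider's output (Thévenin) resistance is R₁‖R₂ = 2.127 kΩ.
Fractional drop under load = R_th/(R_th + R_L) = 2.127 / (2.127 + 217) = 0.009708.
So the output falls by 0.971 %.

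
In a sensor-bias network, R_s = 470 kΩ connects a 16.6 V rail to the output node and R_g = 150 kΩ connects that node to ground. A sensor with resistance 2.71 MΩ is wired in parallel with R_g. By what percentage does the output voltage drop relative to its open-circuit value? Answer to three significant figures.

The divider's output (Thévenin) resistance is R_s‖R_g = 113.7 kΩ.
Fractional drop under load = R_th/(R_th + R_L) = 113.7 / (113.7 + 2710) = 0.04027.
So the output falls by 4.03 %.

4.03 %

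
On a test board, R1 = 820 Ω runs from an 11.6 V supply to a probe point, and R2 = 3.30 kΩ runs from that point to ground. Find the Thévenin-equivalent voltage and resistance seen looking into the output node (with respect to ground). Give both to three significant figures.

V_th = 9.29 V, R_th = 657 Ω

V_th is the open-circuit tap voltage: 11.6 × 3300/(820 + 3300) = 9.29 V.
With the supply zeroed, R1 and R2 appear in parallel from the tap: R_th = R1‖R2 = (820 × 3300)/4120 = 657 Ω.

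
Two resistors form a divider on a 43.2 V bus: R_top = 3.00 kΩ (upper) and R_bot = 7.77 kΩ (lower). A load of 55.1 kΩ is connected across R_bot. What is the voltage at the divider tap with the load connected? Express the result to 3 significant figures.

The load sits in parallel with R_bot: R_bot‖R_L = (7.77 × 55.1) / (7.77 + 55.1) = 6.810 kΩ.
V_out = 43.2 × 6.810 / (3.00 + 6.810) = 43.2 × 6.810/9.810 = 30.0 V.
(Unloaded it would have been 31.2 V.)

V_out ≈ 30.0 V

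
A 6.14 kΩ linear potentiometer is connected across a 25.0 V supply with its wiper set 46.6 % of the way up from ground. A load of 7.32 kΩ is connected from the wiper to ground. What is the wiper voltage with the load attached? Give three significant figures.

The wiper splits the pot into (1−α)R = 3.279 kΩ above and αR = 2.861 kΩ below.
Lower section ‖ load = 2.057 kΩ.
V_wiper = 25.0 × 2.057/(3.279 + 2.057) = 9.64 V.

V ≈ 9.64 V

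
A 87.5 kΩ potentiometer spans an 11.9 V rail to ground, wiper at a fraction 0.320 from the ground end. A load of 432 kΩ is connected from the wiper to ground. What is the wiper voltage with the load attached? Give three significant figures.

V ≈ 3.65 V

The wiper splits the pot into (1−α)R = 59.50 kΩ above and αR = 28.00 kΩ below.
Lower section ‖ load = 26.30 kΩ.
V_wiper = 11.9 × 26.30/(59.50 + 26.30) = 3.65 V.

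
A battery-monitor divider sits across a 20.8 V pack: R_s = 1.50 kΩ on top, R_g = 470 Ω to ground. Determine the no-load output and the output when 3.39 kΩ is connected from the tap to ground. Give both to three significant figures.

Open-circuit: V = 20.8 × 470/(1500 + 470) = 4.96 V.
With the load, R_g becomes R_g‖R_L = 412.8 Ω, so V = 20.8 × 412.8/1913 = 4.49 V.

Unloaded: 4.96 V; loaded: 4.49 V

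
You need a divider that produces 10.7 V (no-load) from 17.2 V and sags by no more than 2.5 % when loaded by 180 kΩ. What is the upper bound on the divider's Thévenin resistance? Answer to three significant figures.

R_th ≤ 4.62 kΩ

Loading drop = R_th/(R_th + R_L) ≤ 0.0250, so R_th ≤ R_L · ε/(1−ε) = 180 kΩ × 0.0250/0.9750 = 4.62 kΩ.
(Any R1, R2 with R2/(R1+R2) = 0.622 and R1‖R2 ≤ 4.62 kΩ will meet the spec.)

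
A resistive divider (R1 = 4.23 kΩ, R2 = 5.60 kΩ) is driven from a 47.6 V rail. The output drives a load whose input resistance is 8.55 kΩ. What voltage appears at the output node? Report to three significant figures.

V_out ≈ 21.2 V

The load sits in parallel with R2: R2‖R_L = (5.60 × 8.55) / (5.60 + 8.55) = 3.384 kΩ.
V_out = 47.6 × 3.384 / (4.23 + 3.384) = 47.6 × 3.384/7.614 = 21.2 V.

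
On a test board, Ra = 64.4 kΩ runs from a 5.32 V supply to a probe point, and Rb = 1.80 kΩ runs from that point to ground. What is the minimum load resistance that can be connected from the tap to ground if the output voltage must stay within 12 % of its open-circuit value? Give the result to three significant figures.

R_L(min) ≈ 12.8 kΩ

Output resistance R_th = Ra‖Rb = (64.4 × 1.80)/66.20 = 1.751 kΩ.
The fractional drop is R_th/(R_th + R_L); requiring this ≤ 0.120 gives R_L ≥ R_th(1/0.120 − 1) = 1.751 × 7.333 = 12.8 kΩ.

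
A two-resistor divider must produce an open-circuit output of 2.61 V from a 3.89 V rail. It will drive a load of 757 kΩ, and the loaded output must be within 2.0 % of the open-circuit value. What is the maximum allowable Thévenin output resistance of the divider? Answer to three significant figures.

R_th ≤ 15.4 kΩ

Loading drop = R_th/(R_th + R_L) ≤ 0.0200, so R_th ≤ R_L · ε/(1−ε) = 757 kΩ × 0.0200/0.9800 = 15.4 kΩ.
(Any R1, R2 with R2/(R1+R2) = 0.671 and R1‖R2 ≤ 15.4 kΩ will meet the spec.)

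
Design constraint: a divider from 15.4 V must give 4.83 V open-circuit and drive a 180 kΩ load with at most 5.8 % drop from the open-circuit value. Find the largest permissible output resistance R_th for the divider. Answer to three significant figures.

R_th ≤ 11.1 kΩ

Loading drop = R_th/(R_th + R_L) ≤ 0.0580, so R_th ≤ R_L · ε/(1−ε) = 180 kΩ × 0.0580/0.9420 = 11.1 kΩ.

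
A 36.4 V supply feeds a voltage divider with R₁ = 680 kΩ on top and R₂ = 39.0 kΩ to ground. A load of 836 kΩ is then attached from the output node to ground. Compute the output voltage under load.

The load sits in parallel with R₂: R₂‖R_L = (39.0 × 836) / (39.0 + 836) = 37.26 kΩ.
V_out = 36.4 × 37.26 / (680 + 37.26) = 36.4 × 37.26/717.3 = 1.89 V.
(Unloaded it would have been 1.97 V.)

V_out ≈ 1.89 V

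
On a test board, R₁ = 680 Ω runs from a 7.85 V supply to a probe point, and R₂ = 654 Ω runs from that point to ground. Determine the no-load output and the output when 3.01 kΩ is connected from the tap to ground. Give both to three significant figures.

Unloaded: 3.85 V; loaded: 3.46 V

Open-circuit: V = 7.85 × 654/(680 + 654) = 3.85 V.
With the load, R₂ becomes R₂‖R_L = 537.3 Ω, so V = 7.85 × 537.3/1217 = 3.46 V.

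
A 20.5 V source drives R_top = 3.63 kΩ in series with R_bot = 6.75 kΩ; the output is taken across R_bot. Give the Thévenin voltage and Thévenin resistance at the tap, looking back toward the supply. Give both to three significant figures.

V_th is the open-circuit tap voltage: 20.5 × 6.75/(3.63 + 6.75) = 13.3 V.
With the supply zeroed, R_top and R_bot appear in parallel from the tap: R_th = R_top‖R_bot = (3.63 × 6.75)/10.38 = 2.36 kΩ.

V_th = 13.3 V, R_th = 2.36 kΩ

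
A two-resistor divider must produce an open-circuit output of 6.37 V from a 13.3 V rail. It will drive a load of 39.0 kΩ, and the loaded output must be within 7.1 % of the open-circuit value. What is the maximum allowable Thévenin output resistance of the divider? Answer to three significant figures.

R_th ≤ 2.98 kΩ

Loading drop = R_th/(R_th + R_L) ≤ 0.0710, so R_th ≤ R_L · ε/(1−ε) = 39.0 kΩ × 0.0710/0.9290 = 2.98 kΩ.
(Any R1, R2 with R2/(R1+R2) = 0.479 and R1‖R2 ≤ 2.98 kΩ will meet the spec.)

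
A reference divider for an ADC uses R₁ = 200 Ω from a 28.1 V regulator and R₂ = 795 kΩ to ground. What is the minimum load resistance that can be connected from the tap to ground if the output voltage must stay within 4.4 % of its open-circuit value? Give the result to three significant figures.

R_L(min) ≈ 4.34 kΩ

Output resistance R_th = R₁‖R₂ = (200 × 795000)/795200 = 199.9 Ω.
The fractional drop is R_th/(R_th + R_L); requiring this ≤ 0.0440 gives R_L ≥ R_th(1/0.0440 − 1) = 199.9 × 21.73 = 4.34 kΩ.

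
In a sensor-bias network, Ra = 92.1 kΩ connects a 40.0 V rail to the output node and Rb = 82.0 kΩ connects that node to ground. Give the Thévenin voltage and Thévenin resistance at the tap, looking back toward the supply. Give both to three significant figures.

V_th = 18.8 V, R_th = 43.4 kΩ

V_th is the open-circuit tap voltage: 40.0 × 82.0/(92.1 + 82.0) = 18.8 V.
With the supply zeroed, Ra and Rb appear in parallel from the tap: R_th = Ra‖Rb = (92.1 × 82.0)/174.1 = 43.4 kΩ.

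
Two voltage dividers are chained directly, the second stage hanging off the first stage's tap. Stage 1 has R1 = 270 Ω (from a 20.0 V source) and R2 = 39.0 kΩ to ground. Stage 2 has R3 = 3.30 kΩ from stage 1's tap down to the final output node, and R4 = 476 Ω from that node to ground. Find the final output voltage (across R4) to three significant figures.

V_out ≈ 2.34 V

Stage 2 presents R3+R4 = 3776 Ω as a load on stage 1's tap.
Stage 1's lower leg becomes R2‖(R3+R4) = 3443 Ω, so V_mid = 20.0 × 3443/3713 = 18.55 V.
Stage 2 is itself unloaded: V_out = V_mid × R4/(R3+R4) = 18.55 × 476/3776 = 2.34 V.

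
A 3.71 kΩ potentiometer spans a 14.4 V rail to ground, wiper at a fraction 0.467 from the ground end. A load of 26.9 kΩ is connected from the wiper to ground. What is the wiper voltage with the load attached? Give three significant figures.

The wiper splits the pot into (1−α)R = 1.977 kΩ above and αR = 1.733 kΩ below.
Lower section ‖ load = 1.628 kΩ.
V_wiper = 14.4 × 1.628/(1.977 + 1.628) = 6.50 V.

V ≈ 6.50 V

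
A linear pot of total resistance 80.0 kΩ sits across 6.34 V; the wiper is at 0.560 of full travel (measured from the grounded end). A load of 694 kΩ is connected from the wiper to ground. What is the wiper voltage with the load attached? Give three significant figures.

The wiper splits the pot into (1−α)R = 35.20 kΩ above and αR = 44.80 kΩ below.
Lower section ‖ load = 42.08 kΩ.
V_wiper = 6.34 × 42.08/(35.20 + 42.08) = 3.45 V.

V ≈ 3.45 V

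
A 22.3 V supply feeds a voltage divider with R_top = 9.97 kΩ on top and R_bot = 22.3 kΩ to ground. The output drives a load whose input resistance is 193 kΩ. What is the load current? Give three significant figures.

R_bot‖R_L = 19.99 kΩ; V_out = 22.3 × 19.99/29.96 = 14.88 V.
I_L = V_out / R_L = 14.88 / 193 kΩ = 0.0771 mA.

I_L ≈ 0.0771 mA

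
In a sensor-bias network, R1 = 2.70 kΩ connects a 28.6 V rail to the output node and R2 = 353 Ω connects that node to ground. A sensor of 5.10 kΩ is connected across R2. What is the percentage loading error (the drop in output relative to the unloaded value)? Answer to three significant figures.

The divider's output (Thévenin) resistance is R1‖R2 = 312.2 Ω.
Fractional drop under load = R_th/(R_th + R_L) = 312.2 / (312.2 + 5100) = 0.05768.
So the output falls by 5.77 %.

5.77 %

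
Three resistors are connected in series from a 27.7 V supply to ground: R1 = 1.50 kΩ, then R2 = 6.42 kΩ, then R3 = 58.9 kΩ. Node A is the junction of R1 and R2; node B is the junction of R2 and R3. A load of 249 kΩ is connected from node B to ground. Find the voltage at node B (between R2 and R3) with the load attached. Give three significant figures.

At node B, R3 is in parallel with the load: R3‖R_L = 47.63 kΩ.
Below node A the resistance is R2 + (R3‖R_L) = 54.05 kΩ, so V_A = 27.7 × 54.05/55.55 = 26.95 V.
Then V_B = V_A × (R3‖R_L)/(R2 + R3‖R_L) = 26.95 × 47.63/54.05 = 23.8 V.

V ≈ 23.8 V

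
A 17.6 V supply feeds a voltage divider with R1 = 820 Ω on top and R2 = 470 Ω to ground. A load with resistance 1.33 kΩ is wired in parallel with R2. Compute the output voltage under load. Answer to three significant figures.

The load sits in parallel with R2: R2‖R_L = (470 × 1330) / (470 + 1330) = 347.3 Ω.
V_out = 17.6 × 347.3 / (820 + 347.3) = 17.6 × 347.3/1167 = 5.24 V.
(Unloaded it would have been 6.41 V.)

V_out ≈ 5.24 V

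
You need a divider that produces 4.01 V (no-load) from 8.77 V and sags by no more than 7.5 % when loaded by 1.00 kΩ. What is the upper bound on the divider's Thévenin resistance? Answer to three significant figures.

R_th ≤ 81.1 Ω

Loading drop = R_th/(R_th + R_L) ≤ 0.0750, so R_th ≤ R_L · ε/(1−ε) = 1.00 kΩ × 0.0750/0.9250 = 81.1 Ω.
(Any R1, R2 with R2/(R1+R2) = 0.457 and R1‖R2 ≤ 81.1 Ω will meet the spec.)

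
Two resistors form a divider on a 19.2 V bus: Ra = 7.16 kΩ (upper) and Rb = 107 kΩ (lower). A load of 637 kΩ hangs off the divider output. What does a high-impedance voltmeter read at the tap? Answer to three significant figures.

V_out ≈ 17.8 V

The load sits in parallel with Rb: Rb‖R_L = (107 × 637) / (107 + 637) = 91.61 kΩ.
V_out = 19.2 × 91.61 / (7.16 + 91.61) = 19.2 × 91.61/98.77 = 17.8 V.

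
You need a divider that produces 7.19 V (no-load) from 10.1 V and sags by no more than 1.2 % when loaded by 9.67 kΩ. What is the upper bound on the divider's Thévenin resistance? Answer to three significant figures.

Loading drop = R_th/(R_th + R_L) ≤ 0.0120, so R_th ≤ R_L · ε/(1−ε) = 9.67 kΩ × 0.0120/0.9880 = 117 Ω.

R_th ≤ 117 Ω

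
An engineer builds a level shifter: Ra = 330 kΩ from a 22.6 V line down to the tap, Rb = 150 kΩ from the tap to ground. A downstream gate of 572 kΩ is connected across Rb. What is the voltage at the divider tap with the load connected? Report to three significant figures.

V_out ≈ 5.98 V

The load sits in parallel with Rb: Rb‖R_L = (150 × 572) / (150 + 572) = 118.8 kΩ.
V_out = 22.6 × 118.8 / (330 + 118.8) = 22.6 × 118.8/448.8 = 5.98 V.
(Unloaded it would have been 7.06 V.)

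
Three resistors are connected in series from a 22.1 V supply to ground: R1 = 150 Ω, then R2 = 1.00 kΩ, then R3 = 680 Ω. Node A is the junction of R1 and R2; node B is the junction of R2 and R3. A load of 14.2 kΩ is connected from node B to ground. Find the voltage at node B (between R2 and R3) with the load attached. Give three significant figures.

V ≈ 7.97 V

At node B, R3 is in parallel with the load: R3‖R_L = 648.9 Ω.
Below node A the resistance is R2 + (R3‖R_L) = 1649 Ω, so V_A = 22.1 × 1649/1799 = 20.26 V.
Then V_B = V_A × (R3‖R_L)/(R2 + R3‖R_L) = 20.26 × 648.9/1649 = 7.97 V.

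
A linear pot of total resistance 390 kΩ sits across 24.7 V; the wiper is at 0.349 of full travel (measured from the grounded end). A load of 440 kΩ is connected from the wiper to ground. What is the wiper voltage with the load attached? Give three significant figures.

V ≈ 7.18 V

The wiper splits the pot into (1−α)R = 253.9 kΩ above and αR = 136.1 kΩ below.
Lower section ‖ load = 104.0 kΩ.
V_wiper = 24.7 × 104.0/(253.9 + 104.0) = 7.18 V.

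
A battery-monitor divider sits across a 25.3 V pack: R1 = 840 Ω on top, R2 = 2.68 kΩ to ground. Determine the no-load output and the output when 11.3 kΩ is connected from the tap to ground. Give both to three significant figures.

Unloaded: 19.3 V; loaded: 18.2 V

Open-circuit: V = 25.3 × 2680/(840 + 2680) = 19.3 V.
With the load, R2 becomes R2‖R_L = 2166 Ω, so V = 25.3 × 2166/3006 = 18.2 V.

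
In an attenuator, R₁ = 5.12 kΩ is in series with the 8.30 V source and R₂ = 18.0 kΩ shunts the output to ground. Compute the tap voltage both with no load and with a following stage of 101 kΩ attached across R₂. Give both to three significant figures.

Unloaded: 6.46 V; loaded: 6.22 V

Open-circuit: V = 8.30 × 18.0/(5.12 + 18.0) = 6.46 V.
With the load, R₂ becomes R₂‖R_L = 15.28 kΩ, so V = 8.30 × 15.28/20.40 = 6.22 V.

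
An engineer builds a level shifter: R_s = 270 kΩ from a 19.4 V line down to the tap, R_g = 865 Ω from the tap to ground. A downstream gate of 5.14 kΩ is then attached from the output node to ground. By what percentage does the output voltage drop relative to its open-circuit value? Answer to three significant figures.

14.4 %

The divider's output (Thévenin) resistance is R_s‖R_g = 862.2 Ω.
Fractional drop under load = R_th/(R_th + R_L) = 862.2 / (862.2 + 5140) = 0.1437.
So the output falls by 14.4 %.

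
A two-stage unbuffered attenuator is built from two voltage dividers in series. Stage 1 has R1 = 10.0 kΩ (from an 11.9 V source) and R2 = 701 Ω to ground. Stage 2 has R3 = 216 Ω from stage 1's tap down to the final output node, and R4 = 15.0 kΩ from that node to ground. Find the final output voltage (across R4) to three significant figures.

Stage 2 presents R3+R4 = 15220 Ω as a load on stage 1's tap.
Stage 1's lower leg becomes R2‖(R3+R4) = 670.1 Ω, so V_mid = 11.9 × 670.1/10670 = 0.7474 V.
Stage 2 is itself unloaded: V_out = V_mid × R4/(R3+R4) = 0.7474 × 15000/15220 = 0.737 V.

V_out ≈ 0.737 V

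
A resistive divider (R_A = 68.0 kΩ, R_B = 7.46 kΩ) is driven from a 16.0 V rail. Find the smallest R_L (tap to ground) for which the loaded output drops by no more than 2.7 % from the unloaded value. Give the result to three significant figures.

Output resistance R_th = R_A‖R_B = (68.0 × 7.46)/75.46 = 6.723 kΩ.
The fractional drop is R_th/(R_th + R_L); requiring this ≤ 0.0270 gives R_L ≥ R_th(1/0.0270 − 1) = 6.723 × 36.04 = 242 kΩ.

R_L(min) ≈ 242 kΩ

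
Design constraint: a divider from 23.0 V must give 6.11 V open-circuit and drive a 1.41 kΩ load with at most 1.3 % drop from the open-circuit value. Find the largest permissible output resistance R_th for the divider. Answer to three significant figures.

Loading drop = R_th/(R_th + R_L) ≤ 0.0130, so R_th ≤ R_L · ε/(1−ε) = 1.41 kΩ × 0.0130/0.9870 = 18.6 Ω.

R_th ≤ 18.6 Ω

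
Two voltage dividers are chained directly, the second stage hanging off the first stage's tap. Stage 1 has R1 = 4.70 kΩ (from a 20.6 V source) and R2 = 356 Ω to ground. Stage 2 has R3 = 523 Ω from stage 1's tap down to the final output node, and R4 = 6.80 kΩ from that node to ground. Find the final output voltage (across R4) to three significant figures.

Stage 2 presents R3+R4 = 7323 Ω as a load on stage 1's tap.
Stage 1's lower leg becomes R2‖(R3+R4) = 339.5 Ω, so V_mid = 20.6 × 339.5/5039 = 1.388 V.
Stage 2 is itself unloaded: V_out = V_mid × R4/(R3+R4) = 1.388 × 6800/7323 = 1.29 V.

V_out ≈ 1.29 V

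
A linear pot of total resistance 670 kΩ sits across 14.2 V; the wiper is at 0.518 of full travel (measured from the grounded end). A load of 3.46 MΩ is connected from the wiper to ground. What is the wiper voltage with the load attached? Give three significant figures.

The wiper splits the pot into (1−α)R = 322.9 kΩ above and αR = 347.1 kΩ below.
Lower section ‖ load = 315.4 kΩ.
V_wiper = 14.2 × 315.4/(322.9 + 315.4) = 7.02 V.

V ≈ 7.02 V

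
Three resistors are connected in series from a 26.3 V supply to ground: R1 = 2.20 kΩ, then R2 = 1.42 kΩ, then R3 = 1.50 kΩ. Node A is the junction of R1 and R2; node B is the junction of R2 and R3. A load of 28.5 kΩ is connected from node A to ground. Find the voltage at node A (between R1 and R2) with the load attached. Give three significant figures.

V ≈ 14.4 V

Below node A the series string R2+R3 = 2.920 kΩ sits in parallel with the 28.5 kΩ load: 2.649 kΩ.
V_A = 26.3 × 2.649/(2.20 + 2.649) = 14.4 V.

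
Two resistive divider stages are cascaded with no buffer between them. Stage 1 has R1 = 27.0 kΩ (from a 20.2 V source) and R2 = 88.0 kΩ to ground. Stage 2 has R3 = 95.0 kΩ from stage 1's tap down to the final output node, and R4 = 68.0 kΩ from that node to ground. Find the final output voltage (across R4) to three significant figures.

Stage 2 presents R3+R4 = 163.0 kΩ as a load on stage 1's tap.
Stage 1's lower leg becomes R2‖(R3+R4) = 57.15 kΩ, so V_mid = 20.2 × 57.15/84.15 = 13.72 V.
Stage 2 is itself unloaded: V_out = V_mid × R4/(R3+R4) = 13.72 × 68.0/163.0 = 5.72 V.

V_out ≈ 5.72 V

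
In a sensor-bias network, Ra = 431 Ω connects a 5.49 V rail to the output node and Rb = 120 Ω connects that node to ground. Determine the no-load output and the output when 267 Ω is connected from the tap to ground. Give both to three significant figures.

Unloaded: 1.20 V; loaded: 0.885 V

Open-circuit: V = 5.49 × 120/(431 + 120) = 1.20 V.
With the load, Rb becomes Rb‖R_L = 82.79 Ω, so V = 5.49 × 82.79/513.8 = 0.885 V.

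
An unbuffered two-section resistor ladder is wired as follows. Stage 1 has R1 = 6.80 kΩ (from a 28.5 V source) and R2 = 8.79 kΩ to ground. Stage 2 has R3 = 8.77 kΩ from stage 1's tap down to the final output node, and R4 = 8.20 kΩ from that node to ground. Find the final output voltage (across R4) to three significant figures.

V_out ≈ 6.33 V

Stage 2 presents R3+R4 = 16.97 kΩ as a load on stage 1's tap.
Stage 1's lower leg becomes R2‖(R3+R4) = 5.791 kΩ, so V_mid = 28.5 × 5.791/12.59 = 13.11 V.
Stage 2 is itself unloaded: V_out = V_mid × R4/(R3+R4) = 13.11 × 8.20/16.97 = 6.33 V.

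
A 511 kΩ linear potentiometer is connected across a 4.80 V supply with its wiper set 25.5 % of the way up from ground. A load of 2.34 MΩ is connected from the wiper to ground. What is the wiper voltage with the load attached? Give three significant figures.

V ≈ 1.18 V

The wiper splits the pot into (1−α)R = 380.7 kΩ above and αR = 130.3 kΩ below.
Lower section ‖ load = 123.4 kΩ.
V_wiper = 4.80 × 123.4/(380.7 + 123.4) = 1.18 V.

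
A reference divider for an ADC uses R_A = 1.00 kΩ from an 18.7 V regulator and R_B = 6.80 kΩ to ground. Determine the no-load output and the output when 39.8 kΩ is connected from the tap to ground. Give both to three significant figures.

Open-circuit: V = 18.7 × 6.80/(1.00 + 6.80) = 16.3 V.
With the load, R_B becomes R_B‖R_L = 5.808 kΩ, so V = 18.7 × 5.808/6.808 = 16.0 V.

Unloaded: 16.3 V; loaded: 16.0 V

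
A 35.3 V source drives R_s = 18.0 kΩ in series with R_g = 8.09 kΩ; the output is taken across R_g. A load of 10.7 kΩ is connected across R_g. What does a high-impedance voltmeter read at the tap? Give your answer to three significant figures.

The load sits in parallel with R_g: R_g‖R_L = (8.09 × 10.7) / (8.09 + 10.7) = 4.607 kΩ.
V_out = 35.3 × 4.607 / (18.0 + 4.607) = 35.3 × 4.607/22.61 = 7.19 V.

V_out ≈ 7.19 V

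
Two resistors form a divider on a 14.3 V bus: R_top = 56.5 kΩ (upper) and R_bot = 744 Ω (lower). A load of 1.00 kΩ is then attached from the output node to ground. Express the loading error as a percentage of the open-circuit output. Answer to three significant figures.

42.3 %

Unloaded V = 14.3 × 744/57240 = 0.1859 V.
Loaded: R_bot‖R_L = 426.6 Ω, giving V = 14.3 × 426.6/56930 = 0.1072 V.
Drop = (0.1859 − 0.1072) / 0.1859 = 42.3 %.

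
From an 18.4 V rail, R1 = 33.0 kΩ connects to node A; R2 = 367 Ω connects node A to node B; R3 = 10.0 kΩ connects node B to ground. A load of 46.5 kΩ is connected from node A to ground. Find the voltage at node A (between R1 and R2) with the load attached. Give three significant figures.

V ≈ 3.76 V

Below node A the series string R2+R3 = 10370 Ω sits in parallel with the 46500 Ω load: 8477 Ω.
V_A = 18.4 × 8477/(33000 + 8477) = 3.76 V.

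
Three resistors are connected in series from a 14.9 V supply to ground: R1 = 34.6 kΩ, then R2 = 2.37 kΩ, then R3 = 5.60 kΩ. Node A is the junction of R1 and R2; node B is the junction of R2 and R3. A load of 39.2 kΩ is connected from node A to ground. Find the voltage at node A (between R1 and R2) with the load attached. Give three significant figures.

V ≈ 2.39 V

Below node A the series string R2+R3 = 7.970 kΩ sits in parallel with the 39.2 kΩ load: 6.623 kΩ.
V_A = 14.9 × 6.623/(34.6 + 6.623) = 2.39 V.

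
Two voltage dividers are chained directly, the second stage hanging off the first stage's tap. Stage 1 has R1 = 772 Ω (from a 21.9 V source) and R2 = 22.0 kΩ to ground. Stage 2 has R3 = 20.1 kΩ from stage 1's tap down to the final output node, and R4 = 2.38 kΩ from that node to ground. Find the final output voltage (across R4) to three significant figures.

V_out ≈ 2.17 V

Stage 2 presents R3+R4 = 22480 Ω as a load on stage 1's tap.
Stage 1's lower leg becomes R2‖(R3+R4) = 11120 Ω, so V_mid = 21.9 × 11120/11890 = 20.48 V.
Stage 2 is itself unloaded: V_out = V_mid × R4/(R3+R4) = 20.48 × 2380/22480 = 2.17 V.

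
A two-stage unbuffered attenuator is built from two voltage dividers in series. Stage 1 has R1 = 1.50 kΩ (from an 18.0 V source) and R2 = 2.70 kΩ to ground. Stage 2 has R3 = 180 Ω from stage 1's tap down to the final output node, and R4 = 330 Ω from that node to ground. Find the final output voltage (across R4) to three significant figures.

Stage 2 presents R3+R4 = 510.0 Ω as a load on stage 1's tap.
Stage 1's lower leg becomes R2‖(R3+R4) = 429.0 Ω, so V_mid = 18.0 × 429.0/1929 = 4.003 V.
Stage 2 is itself unloaded: V_out = V_mid × R4/(R3+R4) = 4.003 × 330/510.0 = 2.59 V.

V_out ≈ 2.59 V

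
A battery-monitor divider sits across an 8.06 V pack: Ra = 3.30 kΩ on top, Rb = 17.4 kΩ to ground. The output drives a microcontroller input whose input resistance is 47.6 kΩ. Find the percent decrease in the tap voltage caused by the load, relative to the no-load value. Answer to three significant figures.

The divider's output (Thévenin) resistance is Ra‖Rb = 2.774 kΩ.
Fractional drop under load = R_th/(R_th + R_L) = 2.774 / (2.774 + 47.6) = 0.05507.
So the output falls by 5.51 %.

5.51 %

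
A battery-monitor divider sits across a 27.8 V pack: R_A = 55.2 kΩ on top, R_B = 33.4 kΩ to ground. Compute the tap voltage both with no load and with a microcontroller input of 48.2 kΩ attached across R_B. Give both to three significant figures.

Open-circuit: V = 27.8 × 33.4/(55.2 + 33.4) = 10.5 V.
With the load, R_B becomes R_B‖R_L = 19.73 kΩ, so V = 27.8 × 19.73/74.93 = 7.32 V.

Unloaded: 10.5 V; loaded: 7.32 V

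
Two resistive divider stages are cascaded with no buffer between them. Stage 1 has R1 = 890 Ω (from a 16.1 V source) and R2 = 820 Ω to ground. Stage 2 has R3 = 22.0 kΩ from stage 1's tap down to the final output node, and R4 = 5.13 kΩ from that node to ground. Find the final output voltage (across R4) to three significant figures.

V_out ≈ 1.44 V

Stage 2 presents R3+R4 = 27130 Ω as a load on stage 1's tap.
Stage 1's lower leg becomes R2‖(R3+R4) = 795.9 Ω, so V_mid = 16.1 × 795.9/1686 = 7.601 V.
Stage 2 is itself unloaded: V_out = V_mid × R4/(R3+R4) = 7.601 × 5130/27130 = 1.44 V.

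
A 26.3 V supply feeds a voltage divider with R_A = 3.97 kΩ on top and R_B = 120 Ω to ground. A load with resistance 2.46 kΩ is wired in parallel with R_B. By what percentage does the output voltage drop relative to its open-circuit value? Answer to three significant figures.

The divider's output (Thévenin) resistance is R_A‖R_B = 116.5 Ω.
Fractional drop under load = R_th/(R_th + R_L) = 116.5 / (116.5 + 2460) = 0.04521.
So the output falls by 4.52 %.

4.52 %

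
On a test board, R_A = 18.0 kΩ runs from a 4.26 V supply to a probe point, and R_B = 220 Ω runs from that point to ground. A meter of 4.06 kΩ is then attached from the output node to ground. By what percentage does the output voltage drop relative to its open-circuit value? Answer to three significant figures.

The divider's output (Thévenin) resistance is R_A‖R_B = 217.3 Ω.
Fractional drop under load = R_th/(R_th + R_L) = 217.3 / (217.3 + 4060) = 0.05081.
So the output falls by 5.08 %.

5.08 %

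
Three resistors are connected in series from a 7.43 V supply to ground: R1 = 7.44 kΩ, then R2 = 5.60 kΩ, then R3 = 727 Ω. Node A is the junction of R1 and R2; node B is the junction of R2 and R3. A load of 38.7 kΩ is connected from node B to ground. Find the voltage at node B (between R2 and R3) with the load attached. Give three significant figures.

At node B, R3 is in parallel with the load: R3‖R_L = 713.6 Ω.
Below node A the resistance is R2 + (R3‖R_L) = 6314 Ω, so V_A = 7.43 × 6314/13750 = 3.411 V.
Then V_B = V_A × (R3‖R_L)/(R2 + R3‖R_L) = 3.411 × 713.6/6314 = 0.385 V.

V ≈ 0.385 V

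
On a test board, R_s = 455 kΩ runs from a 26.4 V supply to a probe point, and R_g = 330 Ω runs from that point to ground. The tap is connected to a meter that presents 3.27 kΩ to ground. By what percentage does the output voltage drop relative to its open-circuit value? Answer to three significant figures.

9.16 %

The divider's output (Thévenin) resistance is R_s‖R_g = 329.8 Ω.
Fractional drop under load = R_th/(R_th + R_L) = 329.8 / (329.8 + 3270) = 0.09161.
So the output falls by 9.16 %.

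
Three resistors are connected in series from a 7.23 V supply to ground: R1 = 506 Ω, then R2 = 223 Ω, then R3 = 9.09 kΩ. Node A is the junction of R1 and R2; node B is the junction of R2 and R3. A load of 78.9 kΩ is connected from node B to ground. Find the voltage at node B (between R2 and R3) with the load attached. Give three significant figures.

At node B, R3 is in parallel with the load: R3‖R_L = 8151 Ω.
Below node A the resistance is R2 + (R3‖R_L) = 8374 Ω, so V_A = 7.23 × 8374/8880 = 6.818 V.
Then V_B = V_A × (R3‖R_L)/(R2 + R3‖R_L) = 6.818 × 8151/8374 = 6.64 V.

V ≈ 6.64 V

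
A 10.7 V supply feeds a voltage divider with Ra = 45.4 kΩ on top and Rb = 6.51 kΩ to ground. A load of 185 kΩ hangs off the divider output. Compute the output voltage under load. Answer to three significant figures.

V_out ≈ 1.30 V

The load sits in parallel with Rb: Rb‖R_L = (6.51 × 185) / (6.51 + 185) = 6.289 kΩ.
V_out = 10.7 × 6.289 / (45.4 + 6.289) = 10.7 × 6.289/51.69 = 1.30 V.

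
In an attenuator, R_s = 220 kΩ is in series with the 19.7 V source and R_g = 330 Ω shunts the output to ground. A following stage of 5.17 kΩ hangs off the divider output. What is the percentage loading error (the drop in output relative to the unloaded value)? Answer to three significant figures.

5.99 %

The divider's output (Thévenin) resistance is R_s‖R_g = 329.5 Ω.
Fractional drop under load = R_th/(R_th + R_L) = 329.5 / (329.5 + 5170) = 0.05992.
So the output falls by 5.99 %.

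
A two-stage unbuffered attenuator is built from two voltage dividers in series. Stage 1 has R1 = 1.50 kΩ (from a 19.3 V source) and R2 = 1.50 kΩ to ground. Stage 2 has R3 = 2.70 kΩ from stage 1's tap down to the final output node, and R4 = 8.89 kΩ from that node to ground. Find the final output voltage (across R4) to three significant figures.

V_out ≈ 6.95 V

Stage 2 presents R3+R4 = 11.59 kΩ as a load on stage 1's tap.
Stage 1's lower leg becomes R2‖(R3+R4) = 1.328 kΩ, so V_mid = 19.3 × 1.328/2.828 = 9.063 V.
Stage 2 is itself unloaded: V_out = V_mid × R4/(R3+R4) = 9.063 × 8.89/11.59 = 6.95 V.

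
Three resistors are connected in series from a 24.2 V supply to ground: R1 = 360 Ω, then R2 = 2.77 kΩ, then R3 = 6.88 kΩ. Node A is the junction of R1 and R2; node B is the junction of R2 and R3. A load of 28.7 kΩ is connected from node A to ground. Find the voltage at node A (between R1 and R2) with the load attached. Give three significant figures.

Below node A the series string R2+R3 = 9650 Ω sits in parallel with the 28700 Ω load: 7222 Ω.
V_A = 24.2 × 7222/(360 + 7222) = 23.1 V.

V ≈ 23.1 V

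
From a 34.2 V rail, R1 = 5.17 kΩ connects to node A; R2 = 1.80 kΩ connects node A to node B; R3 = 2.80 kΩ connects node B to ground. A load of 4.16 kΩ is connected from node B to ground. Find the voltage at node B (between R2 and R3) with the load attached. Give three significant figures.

At node B, R3 is in parallel with the load: R3‖R_L = 1.674 kΩ.
Below node A the resistance is R2 + (R3‖R_L) = 3.474 kΩ, so V_A = 34.2 × 3.474/8.644 = 13.74 V.
Then V_B = V_A × (R3‖R_L)/(R2 + R3‖R_L) = 13.74 × 1.674/3.474 = 6.62 V.

V ≈ 6.62 V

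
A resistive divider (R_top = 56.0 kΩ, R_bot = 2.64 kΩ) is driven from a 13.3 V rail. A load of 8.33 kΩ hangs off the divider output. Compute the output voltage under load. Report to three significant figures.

The load sits in parallel with R_bot: R_bot‖R_L = (2.64 × 8.33) / (2.64 + 8.33) = 2.005 kΩ.
V_out = 13.3 × 2.005 / (56.0 + 2.005) = 13.3 × 2.005/58.00 = 0.460 V.
(Unloaded it would have been 0.599 V.)

V_out ≈ 0.460 V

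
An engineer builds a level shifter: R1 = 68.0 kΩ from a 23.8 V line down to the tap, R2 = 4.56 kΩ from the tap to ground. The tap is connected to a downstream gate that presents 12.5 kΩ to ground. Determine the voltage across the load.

The load sits in parallel with R2: R2‖R_L = (4.56 × 12.5) / (4.56 + 12.5) = 3.341 kΩ.
V_out = 23.8 × 3.341 / (68.0 + 3.341) = 23.8 × 3.341/71.34 = 1.11 V.

V_out ≈ 1.11 V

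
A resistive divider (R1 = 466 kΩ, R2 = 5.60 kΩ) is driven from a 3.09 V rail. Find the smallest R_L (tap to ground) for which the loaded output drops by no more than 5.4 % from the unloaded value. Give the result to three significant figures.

Output resistance R_th = R1‖R2 = (466 × 5.60)/471.6 = 5.534 kΩ.
The fractional drop is R_th/(R_th + R_L); requiring this ≤ 0.0540 gives R_L ≥ R_th(1/0.0540 − 1) = 5.534 × 17.52 = 96.9 kΩ.

R_L(min) ≈ 96.9 kΩ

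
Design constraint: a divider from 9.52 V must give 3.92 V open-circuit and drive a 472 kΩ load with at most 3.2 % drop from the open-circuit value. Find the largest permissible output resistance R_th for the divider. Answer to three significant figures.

Loading drop = R_th/(R_th + R_L) ≤ 0.0320, so R_th ≤ R_L · ε/(1−ε) = 472 kΩ × 0.0320/0.9680 = 15.6 kΩ.
(Any R1, R2 with R2/(R1+R2) = 0.412 and R1‖R2 ≤ 15.6 kΩ will meet the spec.)

R_th ≤ 15.6 kΩ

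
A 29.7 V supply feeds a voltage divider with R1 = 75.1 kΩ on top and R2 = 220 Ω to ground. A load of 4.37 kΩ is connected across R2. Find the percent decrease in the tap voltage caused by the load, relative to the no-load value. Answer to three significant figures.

The divider's output (Thévenin) resistance is R1‖R2 = 219.4 Ω.
Fractional drop under load = R_th/(R_th + R_L) = 219.4 / (219.4 + 4370) = 0.04780.
So the output falls by 4.78 %.

4.78 %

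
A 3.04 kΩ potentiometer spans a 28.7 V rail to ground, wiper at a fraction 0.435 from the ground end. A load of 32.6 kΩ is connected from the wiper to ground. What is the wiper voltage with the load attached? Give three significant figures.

V ≈ 12.2 V

The wiper splits the pot into (1−α)R = 1.718 kΩ above and αR = 1.322 kΩ below.
Lower section ‖ load = 1.271 kΩ.
V_wiper = 28.7 × 1.271/(1.718 + 1.271) = 12.2 V.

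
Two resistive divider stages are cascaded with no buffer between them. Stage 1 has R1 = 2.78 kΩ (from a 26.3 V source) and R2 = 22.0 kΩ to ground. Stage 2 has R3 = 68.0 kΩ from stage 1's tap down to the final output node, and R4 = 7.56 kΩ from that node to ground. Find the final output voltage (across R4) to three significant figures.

Stage 2 presents R3+R4 = 75.56 kΩ as a load on stage 1's tap.
Stage 1's lower leg becomes R2‖(R3+R4) = 17.04 kΩ, so V_mid = 26.3 × 17.04/19.82 = 22.61 V.
Stage 2 is itself unloaded: V_out = V_mid × R4/(R3+R4) = 22.61 × 7.56/75.56 = 2.26 V.

V_out ≈ 2.26 V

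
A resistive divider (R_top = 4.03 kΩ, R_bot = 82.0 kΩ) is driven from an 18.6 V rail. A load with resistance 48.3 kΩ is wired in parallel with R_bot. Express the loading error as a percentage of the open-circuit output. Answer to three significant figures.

The divider's output (Thévenin) resistance is R_top‖R_bot = 3.841 kΩ.
Fractional drop under load = R_th/(R_th + R_L) = 3.841 / (3.841 + 48.3) = 0.07367.
So the output falls by 7.37 %.

7.37 %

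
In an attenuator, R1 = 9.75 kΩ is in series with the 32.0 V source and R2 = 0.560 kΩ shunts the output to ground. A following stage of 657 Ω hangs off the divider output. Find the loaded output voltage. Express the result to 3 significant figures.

V_out ≈ 0.962 V

The load sits in parallel with R2: R2‖R_L = (560 × 657) / (560 + 657) = 302.3 Ω.
V_out = 32.0 × 302.3 / (9750 + 302.3) = 32.0 × 302.3/10050 = 0.962 V.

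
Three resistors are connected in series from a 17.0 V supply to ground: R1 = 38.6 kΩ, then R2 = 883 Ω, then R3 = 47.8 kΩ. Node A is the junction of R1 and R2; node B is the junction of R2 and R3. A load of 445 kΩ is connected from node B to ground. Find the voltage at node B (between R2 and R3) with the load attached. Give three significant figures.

At node B, R3 is in parallel with the load: R3‖R_L = 43160 Ω.
Below node A the resistance is R2 + (R3‖R_L) = 44050 Ω, so V_A = 17.0 × 44050/82650 = 9.060 V.
Then V_B = V_A × (R3‖R_L)/(R2 + R3‖R_L) = 9.060 × 43160/44050 = 8.88 V.

V ≈ 8.88 V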